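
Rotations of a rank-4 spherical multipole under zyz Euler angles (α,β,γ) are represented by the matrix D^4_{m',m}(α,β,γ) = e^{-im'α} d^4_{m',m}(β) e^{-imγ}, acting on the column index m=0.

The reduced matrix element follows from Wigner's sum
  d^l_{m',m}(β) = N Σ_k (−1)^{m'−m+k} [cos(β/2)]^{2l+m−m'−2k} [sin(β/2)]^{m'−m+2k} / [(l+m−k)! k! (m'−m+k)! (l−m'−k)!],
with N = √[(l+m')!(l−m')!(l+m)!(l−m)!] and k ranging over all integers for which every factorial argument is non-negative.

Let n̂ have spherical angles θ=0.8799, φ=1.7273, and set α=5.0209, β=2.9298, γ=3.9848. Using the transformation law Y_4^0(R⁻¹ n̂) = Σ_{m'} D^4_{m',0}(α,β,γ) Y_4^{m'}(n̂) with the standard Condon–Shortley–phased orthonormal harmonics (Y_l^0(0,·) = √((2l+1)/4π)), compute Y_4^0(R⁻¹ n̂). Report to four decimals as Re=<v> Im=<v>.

Re=-0.2364 Im=0.0000

Need the full column D^4_{m',0} for m'=−4..4 at α=5.0209, β=2.9298, γ=3.9848.
cos(β/2)=0.105699, sin(β/2)=0.994398
d^4_{-4,0}: single k=4 term ⇒ +0.001021;  D = +0.000337+0.000964i
d^4_{-3,0}: k∈[3..4] ⇒ +0.000153 -0.013585 = -0.013432;  D = +0.010731-0.008078i
d^4_{-2,0}: k∈[2..4] ⇒ +0.000013 -0.003087 +0.102476 = +0.099401;  D = -0.081072-0.057514i
d^4_{-1,0}: k∈[1..4] ⇒ +0.000001 -0.000348 +0.030809 -0.454471 = -0.424010;  D = -0.128746+0.403991i
d^4_{0,0}: k∈[0..4] ⇒ +0.000000 -0.000022 +0.004394 -0.172830 +0.956055 = +0.787596;  D = +0.787596+0.000000i
d^4_{1,0}: k∈[0..3] ⇒ -0.000001 +0.000348 -0.030809 +0.454471 = +0.424010;  D = +0.128746+0.403991i
d^4_{2,0}: k∈[0..2] ⇒ +0.000013 -0.003087 +0.102476 = +0.099401;  D = -0.081072+0.057514i
d^4_{3,0}: k∈[0..1] ⇒ -0.000153 +0.013585 = +0.013432;  D = -0.010731-0.008078i
d^4_{4,0}: single k=0 term ⇒ +0.001021;  D = +0.000337-0.000964i
Y_4^{m'}(θ=0.8799,φ=1.7273) and Σ D·Y over m':
  (+0.0003+0.0010i)·(+0.1265-0.0915i)  (+0.0107-0.0081i)·(+0.1652+0.3256i)  (-0.0811-0.0575i)·(-0.3483+0.1127i)  (-0.1287+0.4040i)·(+0.0057+0.0362i)  (+0.7876+0.0000i)·(-0.3608+0.0000i)  (+0.1287+0.4040i)·(-0.0057+0.0362i)  (-0.0811+0.0575i)·(-0.3483-0.1127i)  (-0.0107-0.0081i)·(-0.1652+0.3256i)  (+0.0003-0.0010i)·(+0.1265+0.0915i)
Y_4^0(R⁻¹ n̂) = -0.236362+0.000000i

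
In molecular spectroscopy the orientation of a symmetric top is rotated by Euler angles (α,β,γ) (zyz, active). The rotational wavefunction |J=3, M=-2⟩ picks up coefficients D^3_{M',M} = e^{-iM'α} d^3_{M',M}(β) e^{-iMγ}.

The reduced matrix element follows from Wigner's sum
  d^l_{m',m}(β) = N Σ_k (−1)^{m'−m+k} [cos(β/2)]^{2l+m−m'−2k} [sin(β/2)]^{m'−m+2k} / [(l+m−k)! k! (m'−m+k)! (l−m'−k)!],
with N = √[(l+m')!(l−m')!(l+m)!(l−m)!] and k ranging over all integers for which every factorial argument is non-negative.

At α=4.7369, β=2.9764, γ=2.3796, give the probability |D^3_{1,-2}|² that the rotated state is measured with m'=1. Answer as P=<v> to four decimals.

First d^3_{1,-2}(β=2.9764), then the phase factors e^{-i(1)α} and e^{-i(-2)γ}:
Half-angle: c=0.082502, s=0.996591. N=√(24·2·1·120)=75.894664
Admissible k: 0..1 (factorial args all ≥0)
  k=0: (−1)^3·75.8947/(12)·0.0825^3·0.9966^3 = -0.003515
  k=1: (−1)^4·75.8947/(24)·0.0825^1·0.9966^5 = +0.256479
d^3_{1,-2}(2.9764) = -0.003515 +0.256479 = +0.252963
|D^3_{1,-2}|² = |d^3_{1,-2}(β)|² = (+0.252963)² = 0.063990 (the z-rotation phases have unit modulus)

P=0.0640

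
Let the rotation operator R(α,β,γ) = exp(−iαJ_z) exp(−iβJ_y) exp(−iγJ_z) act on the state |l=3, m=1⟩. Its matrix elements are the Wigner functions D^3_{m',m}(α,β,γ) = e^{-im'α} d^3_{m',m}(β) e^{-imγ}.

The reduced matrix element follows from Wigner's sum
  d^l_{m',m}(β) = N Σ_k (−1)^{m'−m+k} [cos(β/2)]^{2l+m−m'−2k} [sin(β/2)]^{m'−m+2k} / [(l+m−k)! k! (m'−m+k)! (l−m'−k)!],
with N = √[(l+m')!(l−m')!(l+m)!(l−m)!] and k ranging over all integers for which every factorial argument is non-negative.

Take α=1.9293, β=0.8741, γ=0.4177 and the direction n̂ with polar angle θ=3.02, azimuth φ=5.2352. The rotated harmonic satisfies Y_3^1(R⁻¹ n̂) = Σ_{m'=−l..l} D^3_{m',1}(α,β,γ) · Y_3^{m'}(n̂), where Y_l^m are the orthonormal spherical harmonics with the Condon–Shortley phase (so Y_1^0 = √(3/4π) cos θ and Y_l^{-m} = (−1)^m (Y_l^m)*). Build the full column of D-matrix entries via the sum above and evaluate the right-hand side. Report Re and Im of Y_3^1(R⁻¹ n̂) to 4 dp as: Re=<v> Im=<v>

Re=-0.3304 Im=0.1582

Need the full column D^3_{m',1} for m'=−3..3 at α=1.9293, β=0.8741, γ=0.4177.
cos(β/2)=0.906004, sin(β/2)=0.423269
d^3_{-3,1}: single k=4 term ⇒ +0.102040;  D = +0.062386-0.080748i
d^3_{-2,1}: k∈[3..4] ⇒ +0.356672 -0.038923 = +0.317748;  D = -0.303622-0.093691i
d^3_{-1,1}: k∈[2..4] ⇒ +0.724276 -0.210773 +0.005750 = +0.519254;  D = +0.030720+0.518344i
d^3_{0,1}: k∈[1..3] ⇒ +0.895072 -0.586072 +0.042638 = +0.351638;  D = +0.321406-0.142645i
d^3_{1,1}: k∈[0..2] ⇒ +0.553072 -0.965702 +0.158080 = -0.254550;  D = +0.178332+0.181642i
d^3_{2,1}: k∈[0..1] ⇒ -0.817085 +0.356672 = -0.460413;  D = +0.194477-0.417323i
d^3_{3,1}: single k=0 term ⇒ +0.467518;  D = +0.466112+0.036236i
Y_3^{m'}(θ=3.02,φ=5.2352) and Σ D·Y over m':
  (+0.0624-0.0807i)·(-0.0007-0.0000i)  (-0.3036-0.0937i)·(+0.0075-0.0129i)  (+0.0307+0.5183i)·(+0.0769+0.1334i)  (+0.3214-0.1426i)·(-0.7136+0.0000i)  (+0.1783+0.1816i)·(-0.0769+0.1334i)  (+0.1945-0.4173i)·(+0.0075+0.0129i)  (+0.4661+0.0362i)·(+0.0007-0.0000i)
Y_3^1(R⁻¹ n̂) = -0.330381+0.158240i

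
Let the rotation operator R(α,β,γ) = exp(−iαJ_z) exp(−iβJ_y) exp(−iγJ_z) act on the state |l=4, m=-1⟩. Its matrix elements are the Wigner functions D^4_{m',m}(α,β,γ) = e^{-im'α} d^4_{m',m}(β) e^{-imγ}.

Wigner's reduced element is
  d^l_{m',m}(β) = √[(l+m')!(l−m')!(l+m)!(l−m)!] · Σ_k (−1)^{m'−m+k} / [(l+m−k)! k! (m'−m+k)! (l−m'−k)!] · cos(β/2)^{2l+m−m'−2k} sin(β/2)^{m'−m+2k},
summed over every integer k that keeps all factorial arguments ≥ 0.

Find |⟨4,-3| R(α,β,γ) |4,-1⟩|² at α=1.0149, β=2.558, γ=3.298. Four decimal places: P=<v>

First d^4_{-3,-1}(β=2.558), then the phase factors e^{-i(-3)α} and e^{-i(-1)γ}:
c=cos(2.558/2)=0.287673, s=sin(2.558/2)=0.957729; N=√[1·5040·6·120]=1904.940944
k: max(0,(-1)−(-3))=2 … min(4+(-1),4−(-3))=3
  k=2: (−1)^0·1904.9409/(240)·0.2877^6·0.9577^2 = +0.004126
  k=3: (−1)^1·1904.9409/(144)·0.2877^4·0.9577^4 = -0.076223
d^4_{-3,-1}(2.558) = +0.004126 -0.076223 = -0.072097
|D^4_{-3,-1}|² = |d^4_{-3,-1}(β)|² = (-0.072097)² = 0.005198 (the z-rotation phases have unit modulus)

P=0.0052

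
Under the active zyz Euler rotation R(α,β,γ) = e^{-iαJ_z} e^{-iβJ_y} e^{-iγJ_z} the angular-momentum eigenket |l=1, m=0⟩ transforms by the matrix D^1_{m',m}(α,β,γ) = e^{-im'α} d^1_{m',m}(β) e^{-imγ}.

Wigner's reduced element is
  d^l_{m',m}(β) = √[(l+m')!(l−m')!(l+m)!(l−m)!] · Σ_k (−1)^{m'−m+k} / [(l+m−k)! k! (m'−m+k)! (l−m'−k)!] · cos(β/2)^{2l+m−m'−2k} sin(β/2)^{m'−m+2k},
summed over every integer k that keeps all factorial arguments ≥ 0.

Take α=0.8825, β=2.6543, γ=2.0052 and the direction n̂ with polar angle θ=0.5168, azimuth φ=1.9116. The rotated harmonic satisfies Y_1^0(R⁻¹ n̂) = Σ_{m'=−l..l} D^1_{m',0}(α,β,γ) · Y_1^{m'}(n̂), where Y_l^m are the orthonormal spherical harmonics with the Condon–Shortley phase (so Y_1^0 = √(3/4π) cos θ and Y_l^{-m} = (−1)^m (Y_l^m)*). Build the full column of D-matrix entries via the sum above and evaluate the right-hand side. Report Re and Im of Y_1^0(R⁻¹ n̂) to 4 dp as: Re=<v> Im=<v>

Re=-0.3171 Im=0.0000

Need the full column D^1_{m',0} for m'=−1..1 at α=0.8825, β=2.6543, γ=2.0052.
cos(β/2)=0.241243, sin(β/2)=0.970465
d^1_{-1,0}: single k=1 term ⇒ +0.331092;  D = +0.210317+0.255712i
d^1_{0,0}: k∈[0..1] ⇒ +0.058198 -0.941802 = -0.883604;  D = -0.883604+0.000000i
d^1_{1,0}: single k=0 term ⇒ -0.331092;  D = -0.210317+0.255712i
Y_1^{m'}(θ=0.5168,φ=1.9116) and Σ D·Y over m':
  (+0.2103+0.2557i)·(-0.0571-0.1609i)  (-0.8836+0.0000i)·(+0.4248+0.0000i)  (-0.2103+0.2557i)·(+0.0571-0.1609i)
Y_1^0(R⁻¹ n̂) = -0.317066+0.000000i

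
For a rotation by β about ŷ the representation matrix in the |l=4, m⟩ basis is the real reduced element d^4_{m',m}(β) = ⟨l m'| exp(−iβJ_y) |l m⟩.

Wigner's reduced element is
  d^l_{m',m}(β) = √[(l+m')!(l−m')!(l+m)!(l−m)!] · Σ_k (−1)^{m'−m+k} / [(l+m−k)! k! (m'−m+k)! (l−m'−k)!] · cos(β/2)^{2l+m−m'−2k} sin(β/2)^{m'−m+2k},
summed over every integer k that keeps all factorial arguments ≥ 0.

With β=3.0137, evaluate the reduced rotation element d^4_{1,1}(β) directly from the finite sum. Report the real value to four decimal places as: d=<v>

d=-0.0398

d^4_{1,1}(β=3.0137) via Wigner's sum:
c=cos(3.0137/2)=0.063903, s=sin(3.0137/2)=0.997956; N=√[120·6·120·6]=720.000000
The bounds max(0,m−m')=0 and min(l+m,l−m')=3 give 4 terms
  k=0: (−1)^0·720.0000/(720)·0.0639^8·0.9980^0 = +0.000000
  k=1: (−1)^1·720.0000/(48)·0.0639^6·0.9980^2 = -0.000001
  k=2: (−1)^2·720.0000/(24)·0.0639^4·0.9980^4 = +0.000496
  k=3: (−1)^3·720.0000/(72)·0.0639^2·0.9980^6 = -0.040337
d^4_{1,1}(3.0137) = +0.000000 -0.000001 +0.000496 -0.040337 = -0.039842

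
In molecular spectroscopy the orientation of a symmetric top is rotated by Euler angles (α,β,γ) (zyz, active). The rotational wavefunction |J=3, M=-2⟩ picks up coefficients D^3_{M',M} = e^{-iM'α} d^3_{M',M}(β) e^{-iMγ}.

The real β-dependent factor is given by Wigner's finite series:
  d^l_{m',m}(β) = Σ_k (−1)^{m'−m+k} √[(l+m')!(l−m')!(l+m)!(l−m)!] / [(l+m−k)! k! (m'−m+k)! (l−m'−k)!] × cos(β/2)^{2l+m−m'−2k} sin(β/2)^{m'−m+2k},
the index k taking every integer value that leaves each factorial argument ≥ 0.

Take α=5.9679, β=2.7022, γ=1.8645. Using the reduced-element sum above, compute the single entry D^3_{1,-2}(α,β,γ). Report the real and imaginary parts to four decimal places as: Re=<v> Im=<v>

Split into d^3_{1,-2}(β=2.7022) × two z-phases.
Half-angle: c=0.217933, s=0.975964. N=√(24·2·1·120)=75.894664
k∈{0,1} keeps every argument non-negative
  k=0: (−1)^3·75.8947/(12)·0.2179^3·0.9760^3 = -0.060856
  k=1: (−1)^4·75.8947/(24)·0.2179^1·0.9760^5 = +0.610228
d^3_{1,-2}(2.7022) = -0.060856 +0.610228 = +0.549372
D = (+0.950708+0.310088i)·(+0.549372)·(-0.832380-0.554205i) = -0.340335-0.431256i

Re=-0.3403 Im=-0.4313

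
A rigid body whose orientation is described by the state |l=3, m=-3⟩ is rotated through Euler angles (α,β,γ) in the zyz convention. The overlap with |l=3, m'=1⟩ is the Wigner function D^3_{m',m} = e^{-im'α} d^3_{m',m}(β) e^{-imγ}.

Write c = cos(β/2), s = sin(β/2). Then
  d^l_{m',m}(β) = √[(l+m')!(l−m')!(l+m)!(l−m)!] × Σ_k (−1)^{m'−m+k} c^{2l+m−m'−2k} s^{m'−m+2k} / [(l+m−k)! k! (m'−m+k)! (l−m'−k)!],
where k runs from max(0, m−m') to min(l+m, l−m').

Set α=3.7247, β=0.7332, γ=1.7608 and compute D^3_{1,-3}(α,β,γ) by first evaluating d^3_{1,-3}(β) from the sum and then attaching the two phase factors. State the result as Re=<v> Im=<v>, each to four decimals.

Re=0.0007 Im=0.0557

First d^3_{1,-3}(β=0.7332), then the phase factors e^{-i(1)α} and e^{-i(-3)γ}:
Half-angle: c=0.933551, s=0.358443. N=√(24·2·1·720)=185.903201
k∈{0} keeps every argument non-negative
  k=0: (−1)^4·185.9032/(48)·0.9336^2·0.3584^4 = +0.055719
d^3_{1,-3}(0.7332) = +0.055719
D = (-0.834756+0.550620i)·(+0.055719)·(+0.539641-0.841895i) = +0.000730+0.055714i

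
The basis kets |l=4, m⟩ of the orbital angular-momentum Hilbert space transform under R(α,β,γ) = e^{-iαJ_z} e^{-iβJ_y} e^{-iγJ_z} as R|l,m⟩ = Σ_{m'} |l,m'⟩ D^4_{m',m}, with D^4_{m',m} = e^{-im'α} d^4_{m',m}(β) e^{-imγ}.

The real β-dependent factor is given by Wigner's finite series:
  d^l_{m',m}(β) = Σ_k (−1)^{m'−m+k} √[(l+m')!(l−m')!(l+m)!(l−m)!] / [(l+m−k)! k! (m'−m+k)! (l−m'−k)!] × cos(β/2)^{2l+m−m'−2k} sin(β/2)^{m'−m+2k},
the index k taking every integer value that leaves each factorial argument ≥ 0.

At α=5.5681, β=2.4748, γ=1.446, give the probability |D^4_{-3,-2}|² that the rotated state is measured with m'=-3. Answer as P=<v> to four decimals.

P=0.0012

Split into d^4_{-3,-2}(β=2.4748) × two z-phases.
With c≡cos(β/2)=0.327254 and s≡sin(β/2)=0.944936, N=[1·5040·2·720]^{1/2}=2693.993318
Admissible k: 1..2 (factorial args all ≥0)
  k=1: (−1)^0·2693.9933/(720)·0.3273^7·0.9449^1 = +0.001421
  k=2: (−1)^1·2693.9933/(240)·0.3273^5·0.9449^3 = -0.035548
d^4_{-3,-2}(2.4748) = +0.001421 -0.035548 = -0.034127
|D^4_{-3,-2}|² = |d^4_{-3,-2}(β)|² = (-0.034127)² = 0.001165 (the z-rotation phases have unit modulus)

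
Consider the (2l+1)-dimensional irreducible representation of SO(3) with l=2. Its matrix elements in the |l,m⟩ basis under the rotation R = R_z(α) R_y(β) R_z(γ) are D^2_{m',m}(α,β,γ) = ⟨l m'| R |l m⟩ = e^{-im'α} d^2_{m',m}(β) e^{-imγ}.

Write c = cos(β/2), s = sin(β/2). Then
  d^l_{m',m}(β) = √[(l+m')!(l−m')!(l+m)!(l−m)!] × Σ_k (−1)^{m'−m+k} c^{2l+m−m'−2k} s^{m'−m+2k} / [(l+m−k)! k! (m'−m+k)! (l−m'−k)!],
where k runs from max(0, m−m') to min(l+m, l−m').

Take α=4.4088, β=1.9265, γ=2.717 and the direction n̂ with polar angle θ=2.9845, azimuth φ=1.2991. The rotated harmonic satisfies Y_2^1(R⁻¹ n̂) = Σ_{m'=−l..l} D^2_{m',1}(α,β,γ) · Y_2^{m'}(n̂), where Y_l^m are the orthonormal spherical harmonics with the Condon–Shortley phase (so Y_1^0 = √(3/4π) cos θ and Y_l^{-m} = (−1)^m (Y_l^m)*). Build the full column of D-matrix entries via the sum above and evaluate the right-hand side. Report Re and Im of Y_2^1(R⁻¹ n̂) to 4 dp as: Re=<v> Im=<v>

Re=0.1365 Im=0.0609

Need the full column D^2_{m',1} for m'=−2..2 at α=4.4088, β=1.9265, γ=2.717.
cos(β/2)=0.570855, sin(β/2)=0.821051
d^2_{-2,1}: single k=3 term ⇒ +0.631926;  D = +0.621422-0.114740i
d^2_{-1,1}: k∈[2..3] ⇒ +0.659041 -0.454445 = +0.204597;  D = -0.024697+0.203101i
d^2_{0,1}: k∈[1..2] ⇒ +0.374130 -0.773948 = -0.399818;  D = +0.364317+0.164705i
d^2_{1,1}: k∈[0..1] ⇒ +0.106194 -0.659041 = -0.552847;  D = -0.367927+0.412637i
d^2_{2,1}: single k=0 term ⇒ -0.305476;  D = -0.156801-0.262162i
Y_2^{m'}(θ=2.9845,φ=1.2991) and Σ D·Y over m':
  (+0.6214-0.1147i)·(-0.0081-0.0049i)  (-0.0247+0.2031i)·(-0.0320+0.1150i)  (+0.3643+0.1647i)·(+0.6076+0.0000i)  (-0.3679+0.4126i)·(+0.0320+0.1150i)  (-0.1568-0.2622i)·(-0.0081+0.0049i)
Y_2^1(R⁻¹ n̂) = +0.136526+0.060887i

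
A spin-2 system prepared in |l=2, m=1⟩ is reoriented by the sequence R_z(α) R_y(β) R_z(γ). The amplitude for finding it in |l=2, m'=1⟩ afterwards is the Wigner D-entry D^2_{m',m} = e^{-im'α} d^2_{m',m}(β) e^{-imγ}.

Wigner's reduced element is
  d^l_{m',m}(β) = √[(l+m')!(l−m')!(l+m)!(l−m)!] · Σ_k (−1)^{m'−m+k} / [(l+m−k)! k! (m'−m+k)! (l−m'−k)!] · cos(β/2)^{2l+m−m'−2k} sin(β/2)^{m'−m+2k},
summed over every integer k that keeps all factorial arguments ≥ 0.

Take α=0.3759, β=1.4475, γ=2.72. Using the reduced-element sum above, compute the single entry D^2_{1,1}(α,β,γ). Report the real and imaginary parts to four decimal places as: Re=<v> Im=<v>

Re=0.4229 Im=0.0193

D^2_{1,1}(0.3759,1.4475,2.72) = e^{-i·1·0.3759}·d^2_{1,1}(1.4475)·e^{-i·1·2.72}. Compute d first:
c=cos(1.4475/2)=0.749328, s=sin(1.4475/2)=0.662199; N=√[6·1·6·1]=6.000000
k∈{0,1} keeps every argument non-negative
  k=0: (−1)^0·6.0000/(6)·0.7493^4·0.6622^0 = +0.315273
  k=1: (−1)^1·6.0000/(2)·0.7493^2·0.6622^2 = -0.738656
d^2_{1,1}(1.4475) = +0.315273 -0.738656 = -0.423383
Attach z-rotation phases: D = e^{-i(1)(0.3759)}·(-0.423383)·e^{-i(1)(2.72)} = +0.422941+0.019339i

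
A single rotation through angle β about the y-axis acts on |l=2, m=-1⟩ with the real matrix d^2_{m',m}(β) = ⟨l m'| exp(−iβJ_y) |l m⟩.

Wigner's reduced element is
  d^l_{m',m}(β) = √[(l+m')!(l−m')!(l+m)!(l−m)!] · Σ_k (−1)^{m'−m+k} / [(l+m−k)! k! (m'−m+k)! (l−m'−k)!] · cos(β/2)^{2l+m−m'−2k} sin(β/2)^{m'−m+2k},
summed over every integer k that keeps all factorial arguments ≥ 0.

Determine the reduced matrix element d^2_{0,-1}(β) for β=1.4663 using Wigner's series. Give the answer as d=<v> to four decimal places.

d=-0.1271

d^2_{0,-1}(β=1.4663) via Wigner's sum:
c=cos(1.4663/2)=0.743070, s=sin(1.4663/2)=0.669214; N=√[2·2·1·6]=4.898979
k∈{0,1} keeps every argument non-negative
  k=0: (−1)^1·4.8990/(2)·0.7431^3·0.6692^1 = -0.672558
  k=1: (−1)^2·4.8990/(2)·0.7431^1·0.6692^3 = +0.545506
d^2_{0,-1}(1.4663) = -0.672558 +0.545506 = -0.127052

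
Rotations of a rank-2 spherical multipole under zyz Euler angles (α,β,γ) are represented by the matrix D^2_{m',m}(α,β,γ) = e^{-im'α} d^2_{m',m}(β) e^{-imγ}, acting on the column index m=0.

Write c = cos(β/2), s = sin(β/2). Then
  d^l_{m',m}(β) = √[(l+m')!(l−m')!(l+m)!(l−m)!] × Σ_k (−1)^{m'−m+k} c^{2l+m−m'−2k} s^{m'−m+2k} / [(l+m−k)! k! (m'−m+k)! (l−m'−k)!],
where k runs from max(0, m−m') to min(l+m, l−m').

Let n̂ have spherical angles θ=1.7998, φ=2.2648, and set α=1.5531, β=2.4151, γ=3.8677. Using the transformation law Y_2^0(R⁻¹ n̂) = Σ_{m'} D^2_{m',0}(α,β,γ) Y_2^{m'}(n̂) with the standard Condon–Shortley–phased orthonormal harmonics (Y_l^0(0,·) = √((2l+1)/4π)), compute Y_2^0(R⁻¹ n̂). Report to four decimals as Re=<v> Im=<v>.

Need the full column D^2_{m',0} for m'=−2..2 at α=1.5531, β=2.4151, γ=3.8677.
cos(β/2)=0.355311, sin(β/2)=0.934748
d^2_{-2,0}: single k=2 term ⇒ +0.270197;  D = -0.270028+0.009561i
d^2_{-1,0}: k∈[1..2] ⇒ +0.102706 -0.710833 = -0.608128;  D = -0.010761-0.608032i
d^2_{0,0}: k∈[0..2] ⇒ +0.015938 -0.441231 +0.763447 = +0.338154;  D = +0.338154+0.000000i
d^2_{1,0}: k∈[0..1] ⇒ -0.102706 +0.710833 = +0.608128;  D = +0.010761-0.608032i
d^2_{2,0}: single k=0 term ⇒ +0.270197;  D = -0.270028-0.009561i
Y_2^{m'}(θ=1.7998,φ=2.2648) and Σ D·Y over m':
  (-0.2700+0.0096i)·(-0.0666+0.3603i)  (-0.0108-0.6080i)·(+0.1092+0.1313i)  (+0.3382+0.0000i)·(-0.2666+0.0000i)  (+0.0108-0.6080i)·(-0.1092+0.1313i)  (-0.2700-0.0096i)·(-0.0666-0.3603i)
Y_2^0(R⁻¹ n̂) = +0.096218+0.000000i

Re=0.0962 Im=0.0000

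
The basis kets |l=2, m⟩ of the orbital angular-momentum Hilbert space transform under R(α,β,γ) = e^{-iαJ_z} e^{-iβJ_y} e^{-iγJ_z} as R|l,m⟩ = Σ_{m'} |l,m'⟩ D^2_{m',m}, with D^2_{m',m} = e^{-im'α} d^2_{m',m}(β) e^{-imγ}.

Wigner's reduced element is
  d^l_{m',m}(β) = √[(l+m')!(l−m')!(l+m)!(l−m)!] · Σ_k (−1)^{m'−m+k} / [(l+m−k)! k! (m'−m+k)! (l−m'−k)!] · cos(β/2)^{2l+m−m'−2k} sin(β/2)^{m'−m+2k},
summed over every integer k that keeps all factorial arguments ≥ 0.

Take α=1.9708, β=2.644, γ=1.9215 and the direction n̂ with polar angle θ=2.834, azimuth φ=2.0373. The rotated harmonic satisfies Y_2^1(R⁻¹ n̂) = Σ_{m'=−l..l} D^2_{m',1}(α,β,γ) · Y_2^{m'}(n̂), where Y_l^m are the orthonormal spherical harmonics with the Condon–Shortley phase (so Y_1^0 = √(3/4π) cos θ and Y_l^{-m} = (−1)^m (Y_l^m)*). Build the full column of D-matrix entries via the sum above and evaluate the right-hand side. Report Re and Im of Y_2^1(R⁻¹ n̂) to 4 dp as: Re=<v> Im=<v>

Need the full column D^2_{m',1} for m'=−2..2 at α=1.9708, β=2.644, γ=1.9215.
cos(β/2)=0.246238, sin(β/2)=0.969210
d^2_{-2,1}: single k=3 term ⇒ +0.448371;  D = -0.194745+0.403870i
d^2_{-1,1}: k∈[2..3] ⇒ +0.170870 -0.882411 = -0.711541;  D = -0.710676-0.035065i
d^2_{0,1}: k∈[1..2] ⇒ +0.035445 -0.549140 = -0.513695;  D = +0.176484+0.482427i
d^2_{1,1}: k∈[0..1] ⇒ +0.003676 -0.170870 = -0.167193;  D = +0.122253-0.114052i
d^2_{2,1}: single k=0 term ⇒ -0.028941;  D = -0.026425-0.011803i
Y_2^{m'}(θ=2.834,φ=2.0373) and Σ D·Y over m':
  (-0.1947+0.4039i)·(-0.0211+0.0284i)  (-0.7107-0.0351i)·(+0.1003+0.1991i)  (+0.1765+0.4824i)·(+0.5441+0.0000i)  (+0.1223-0.1141i)·(-0.1003+0.1991i)  (-0.0264-0.0118i)·(-0.0211-0.0284i)
Y_2^1(R⁻¹ n̂) = +0.035032+0.140173i

Re=0.0350 Im=0.1402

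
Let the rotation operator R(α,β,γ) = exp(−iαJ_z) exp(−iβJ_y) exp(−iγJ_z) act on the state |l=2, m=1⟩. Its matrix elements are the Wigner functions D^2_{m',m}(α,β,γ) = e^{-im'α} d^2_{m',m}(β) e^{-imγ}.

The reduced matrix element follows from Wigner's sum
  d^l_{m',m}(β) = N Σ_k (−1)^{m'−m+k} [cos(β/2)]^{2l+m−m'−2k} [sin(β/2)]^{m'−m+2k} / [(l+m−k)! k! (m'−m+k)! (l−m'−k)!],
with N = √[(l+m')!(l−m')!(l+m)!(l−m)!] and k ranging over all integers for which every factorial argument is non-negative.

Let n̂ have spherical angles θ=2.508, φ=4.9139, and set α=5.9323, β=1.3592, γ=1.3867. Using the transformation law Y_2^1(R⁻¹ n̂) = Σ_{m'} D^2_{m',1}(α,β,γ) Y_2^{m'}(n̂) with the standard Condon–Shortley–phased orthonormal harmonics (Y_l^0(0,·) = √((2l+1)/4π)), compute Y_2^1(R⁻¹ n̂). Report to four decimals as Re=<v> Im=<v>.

Need the full column D^2_{m',1} for m'=−2..2 at α=5.9323, β=1.3592, γ=1.3867.
cos(β/2)=0.777824, sin(β/2)=0.628482
d^2_{-2,1}: single k=3 term ⇒ +0.386180;  D = -0.191105-0.335580i
d^2_{-1,1}: k∈[2..3] ⇒ +0.716918 -0.156017 = +0.560902;  D = -0.093119-0.553118i
d^2_{0,1}: k∈[1..2] ⇒ +0.724457 -0.472972 = +0.251485;  D = +0.046036-0.247236i
d^2_{1,1}: k∈[0..1] ⇒ +0.366038 -0.716918 = -0.350881;  D = -0.178888+0.301855i
d^2_{2,1}: single k=0 term ⇒ -0.591517;  D = -0.458108+0.374204i
Y_2^{m'}(θ=2.508,φ=4.9139) and Σ D·Y over m':
  (-0.1911-0.3356i)·(-0.1245+0.0531i)  (-0.0931-0.5531i)·(-0.0738-0.3611i)  (+0.0460-0.2472i)·(+0.2991+0.0000i)  (-0.1789+0.3019i)·(+0.0738-0.3611i)  (-0.4581+0.3742i)·(-0.1245-0.0531i)
Y_2^1(R⁻¹ n̂) = +0.035249+0.096723i

Re=0.0352 Im=0.0967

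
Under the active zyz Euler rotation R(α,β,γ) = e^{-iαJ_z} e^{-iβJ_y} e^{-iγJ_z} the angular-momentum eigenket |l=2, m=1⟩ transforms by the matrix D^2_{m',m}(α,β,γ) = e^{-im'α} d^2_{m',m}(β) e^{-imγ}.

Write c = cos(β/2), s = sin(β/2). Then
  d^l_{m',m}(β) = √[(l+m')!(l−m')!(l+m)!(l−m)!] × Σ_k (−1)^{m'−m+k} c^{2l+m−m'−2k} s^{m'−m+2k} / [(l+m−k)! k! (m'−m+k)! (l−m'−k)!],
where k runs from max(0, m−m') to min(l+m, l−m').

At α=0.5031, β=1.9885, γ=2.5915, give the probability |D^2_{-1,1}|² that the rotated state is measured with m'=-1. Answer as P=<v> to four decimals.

First d^2_{-1,1}(β=1.9885), then the phase factors e^{-i(-1)α} and e^{-i(1)γ}:
c=cos(1.9885/2)=0.545132, s=sin(1.9885/2)=0.838350; N=√[1·6·6·1]=6.000000
k: max(0,(1)−(-1))=2 … min(2+(1),2−(-1))=3
  k=2: (−1)^0·6.0000/(2)·0.5451^2·0.8384^2 = +0.626578
  k=3: (−1)^1·6.0000/(6)·0.5451^0·0.8384^4 = -0.493972
d^2_{-1,1}(1.9885) = +0.626578 -0.493972 = +0.132607
|D^2_{-1,1}|² = |d^2_{-1,1}(β)|² = (+0.132607)² = 0.017584 (the z-rotation phases have unit modulus)

P=0.0176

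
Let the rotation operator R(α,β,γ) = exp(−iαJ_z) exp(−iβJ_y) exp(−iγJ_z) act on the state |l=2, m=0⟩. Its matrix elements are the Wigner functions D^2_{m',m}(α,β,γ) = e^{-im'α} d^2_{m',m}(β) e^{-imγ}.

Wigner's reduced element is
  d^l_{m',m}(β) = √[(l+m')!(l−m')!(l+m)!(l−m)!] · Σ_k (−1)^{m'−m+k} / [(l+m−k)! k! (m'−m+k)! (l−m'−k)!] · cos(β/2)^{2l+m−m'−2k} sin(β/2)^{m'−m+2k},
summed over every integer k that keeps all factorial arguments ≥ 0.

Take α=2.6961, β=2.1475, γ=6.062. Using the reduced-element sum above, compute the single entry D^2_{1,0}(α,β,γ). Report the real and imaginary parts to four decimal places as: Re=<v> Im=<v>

Re=-0.5052 Im=-0.2412

First d^2_{1,0}(β=2.1475), then the phase factors e^{-i(1)α} and e^{-i(0)γ}:
c=cos(2.1475/2)=0.476831, s=sin(2.1475/2)=0.878995; N=√[6·1·2·2]=4.898979
k: max(0,(0)−(1))=0 … min(2+(0),2−(1))=1
  k=0: (−1)^1·4.8990/(2)·0.4768^3·0.8790^1 = -0.233430
  k=1: (−1)^2·4.8990/(2)·0.4768^1·0.8790^3 = +0.793230
d^2_{1,0}(2.1475) = -0.233430 +0.793230 = +0.559801
Attach z-rotation phases: D = e^{-i(1)(2.6961)}·(+0.559801)·e^{-i(0)(6.062)} = -0.505163-0.241219i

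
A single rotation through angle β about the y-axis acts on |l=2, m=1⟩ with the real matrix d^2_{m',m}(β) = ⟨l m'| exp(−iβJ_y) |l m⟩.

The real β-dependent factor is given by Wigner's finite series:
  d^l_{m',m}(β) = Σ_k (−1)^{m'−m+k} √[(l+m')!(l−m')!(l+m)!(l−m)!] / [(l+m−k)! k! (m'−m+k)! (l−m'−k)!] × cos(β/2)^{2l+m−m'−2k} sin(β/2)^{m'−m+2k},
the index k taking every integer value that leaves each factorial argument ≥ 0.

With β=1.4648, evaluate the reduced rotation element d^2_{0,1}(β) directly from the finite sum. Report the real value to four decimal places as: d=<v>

d=0.1288

d^2_{0,1}(β=1.4648) via Wigner's sum:
With c≡cos(β/2)=0.743572 and s≡sin(β/2)=0.668656, N=[2·2·6·1]^{1/2}=4.898979
Admissible k: 1..2 (factorial args all ≥0)
  k=1: (−1)^0·4.8990/(2)·0.7436^3·0.6687^1 = +0.673360
  k=2: (−1)^1·4.8990/(2)·0.7436^1·0.6687^3 = -0.544511
d^2_{0,1}(1.4648) = +0.673360 -0.544511 = +0.128848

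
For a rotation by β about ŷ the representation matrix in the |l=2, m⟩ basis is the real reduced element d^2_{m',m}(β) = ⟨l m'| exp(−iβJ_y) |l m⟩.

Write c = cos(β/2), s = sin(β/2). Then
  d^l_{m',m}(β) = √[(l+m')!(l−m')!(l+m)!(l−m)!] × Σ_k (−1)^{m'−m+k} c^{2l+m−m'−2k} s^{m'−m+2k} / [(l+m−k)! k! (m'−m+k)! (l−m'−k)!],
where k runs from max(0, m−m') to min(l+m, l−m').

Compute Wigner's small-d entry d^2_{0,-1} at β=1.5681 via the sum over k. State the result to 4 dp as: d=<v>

d=-0.0033

d^2_{0,-1}(β=1.5681) via Wigner's sum:
Half-angle: c=0.708059, s=0.706153. N=√(2·2·1·6)=4.898979
k: max(0,(-1)−(0))=0 … min(2+(-1),2−(0))=1
  k=0: (−1)^1·4.8990/(2)·0.7081^3·0.7062^1 = -0.614021
  k=1: (−1)^2·4.8990/(2)·0.7081^1·0.7062^3 = +0.610719
d^2_{0,-1}(1.5681) = -0.614021 +0.610719 = -0.003302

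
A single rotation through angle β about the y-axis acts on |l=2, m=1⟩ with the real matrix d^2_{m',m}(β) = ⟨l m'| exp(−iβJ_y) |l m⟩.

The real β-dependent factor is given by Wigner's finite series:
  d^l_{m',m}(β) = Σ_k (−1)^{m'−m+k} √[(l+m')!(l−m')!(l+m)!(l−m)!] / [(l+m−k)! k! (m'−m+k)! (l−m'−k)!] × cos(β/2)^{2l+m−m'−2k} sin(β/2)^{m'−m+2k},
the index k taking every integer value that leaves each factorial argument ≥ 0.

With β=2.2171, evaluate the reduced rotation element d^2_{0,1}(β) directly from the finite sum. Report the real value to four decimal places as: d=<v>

d^2_{0,1}(β=2.2171) via Wigner's sum:
With c≡cos(β/2)=0.445960 and s≡sin(β/2)=0.895053, N=[2·2·6·1]^{1/2}=4.898979
k∈{1,2} keeps every argument non-negative
  k=1: (−1)^0·4.8990/(2)·0.4460^3·0.8951^1 = +0.194452
  k=2: (−1)^1·4.8990/(2)·0.4460^1·0.8951^3 = -0.783281
d^2_{0,1}(2.2171) = +0.194452 -0.783281 = -0.588829

d=-0.5888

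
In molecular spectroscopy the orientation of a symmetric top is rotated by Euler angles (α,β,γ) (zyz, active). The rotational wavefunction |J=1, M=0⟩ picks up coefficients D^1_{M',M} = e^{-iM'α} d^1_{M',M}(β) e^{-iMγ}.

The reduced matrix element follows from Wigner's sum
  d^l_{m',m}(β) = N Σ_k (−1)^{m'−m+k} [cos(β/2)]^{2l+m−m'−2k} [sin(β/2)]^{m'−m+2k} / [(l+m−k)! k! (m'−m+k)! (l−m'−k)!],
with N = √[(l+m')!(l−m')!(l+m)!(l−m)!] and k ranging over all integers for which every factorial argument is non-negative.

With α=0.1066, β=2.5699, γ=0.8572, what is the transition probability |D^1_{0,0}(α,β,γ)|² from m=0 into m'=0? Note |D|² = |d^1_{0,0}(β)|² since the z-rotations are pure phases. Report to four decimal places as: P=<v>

P=0.7073

First d^1_{0,0}(β=2.5699), then the phase factors e^{-i(0)α} and e^{-i(0)γ}:
Half-angle: c=0.281970, s=0.959423. N=√(1·1·1·1)=1.000000
k: max(0,(0)−(0))=0 … min(1+(0),1−(0))=1
  k=0: (−1)^0·1.0000/(1)·0.2820^2·0.9594^0 = +0.079507
  k=1: (−1)^1·1.0000/(1)·0.2820^0·0.9594^2 = -0.920493
d^1_{0,0}(2.5699) = +0.079507 -0.920493 = -0.840986
|D^1_{0,0}|² = |d^1_{0,0}(β)|² = (-0.840986)² = 0.707258 (the z-rotation phases have unit modulus)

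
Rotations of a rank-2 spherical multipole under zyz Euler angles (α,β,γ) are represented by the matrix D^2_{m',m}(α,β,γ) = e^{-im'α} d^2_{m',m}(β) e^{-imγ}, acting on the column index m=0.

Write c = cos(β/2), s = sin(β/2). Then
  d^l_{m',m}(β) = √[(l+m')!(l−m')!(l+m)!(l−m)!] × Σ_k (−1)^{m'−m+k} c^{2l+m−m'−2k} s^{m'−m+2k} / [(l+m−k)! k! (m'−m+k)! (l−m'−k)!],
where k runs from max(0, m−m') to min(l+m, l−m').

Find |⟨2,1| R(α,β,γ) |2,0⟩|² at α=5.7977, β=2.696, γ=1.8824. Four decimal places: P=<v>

D^2_{1,0}(5.7977,2.696,1.8824) = e^{-i·1·5.7977}·d^2_{1,0}(2.696)·e^{-i·0·1.8824}. Compute d first:
With c≡cos(β/2)=0.220958 and s≡sin(β/2)=0.975283, N=[6·1·2·2]^{1/2}=4.898979
The bounds max(0,m−m')=0 and min(l+m,l−m')=1 give 2 terms
  k=0: (−1)^1·4.8990/(2)·0.2210^3·0.9753^1 = -0.025771
  k=1: (−1)^2·4.8990/(2)·0.2210^1·0.9753^3 = +0.502085
d^2_{1,0}(2.696) = -0.025771 +0.502085 = +0.476314
|D^2_{1,0}|² = |d^2_{1,0}(β)|² = (+0.476314)² = 0.226875 (the z-rotation phases have unit modulus)

P=0.2269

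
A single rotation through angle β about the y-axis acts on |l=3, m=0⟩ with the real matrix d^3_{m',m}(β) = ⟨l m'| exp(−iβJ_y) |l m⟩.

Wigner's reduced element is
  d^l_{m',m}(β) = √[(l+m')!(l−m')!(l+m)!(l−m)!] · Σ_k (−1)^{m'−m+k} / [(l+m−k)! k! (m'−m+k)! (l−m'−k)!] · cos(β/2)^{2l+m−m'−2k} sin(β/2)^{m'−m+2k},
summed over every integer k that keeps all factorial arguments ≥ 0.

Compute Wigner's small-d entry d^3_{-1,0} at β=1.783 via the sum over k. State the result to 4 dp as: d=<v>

d^3_{-1,0}(β=1.783) via Wigner's sum:
With c≡cos(β/2)=0.628246 and s≡sin(β/2)=0.778015, N=[2·24·6·6]^{1/2}=41.569219
k: max(0,(0)−(-1))=1 … min(3+(0),3−(-1))=3
  k=1: (−1)^0·41.5692/(12)·0.6282^5·0.7780^1 = +0.263771
  k=2: (−1)^1·41.5692/(4)·0.6282^3·0.7780^3 = -1.213569
  k=3: (−1)^2·41.5692/(12)·0.6282^1·0.7780^5 = +0.620383
d^3_{-1,0}(1.783) = +0.263771 -1.213569 +0.620383 = -0.329415

d=-0.3294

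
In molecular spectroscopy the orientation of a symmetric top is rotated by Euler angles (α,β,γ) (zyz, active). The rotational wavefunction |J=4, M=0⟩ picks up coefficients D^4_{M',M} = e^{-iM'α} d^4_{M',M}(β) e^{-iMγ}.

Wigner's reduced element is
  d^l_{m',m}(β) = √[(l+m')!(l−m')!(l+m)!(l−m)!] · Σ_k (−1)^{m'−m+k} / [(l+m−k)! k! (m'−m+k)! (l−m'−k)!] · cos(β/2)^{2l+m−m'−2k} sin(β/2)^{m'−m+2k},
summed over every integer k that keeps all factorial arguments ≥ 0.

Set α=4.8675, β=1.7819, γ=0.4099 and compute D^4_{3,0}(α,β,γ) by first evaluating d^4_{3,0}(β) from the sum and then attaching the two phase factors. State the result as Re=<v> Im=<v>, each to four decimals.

D^4_{3,0}(4.8675,1.7819,0.4099) = e^{-i·3·4.8675}·d^4_{3,0}(1.7819)·e^{-i·0·0.4099}. Compute d first:
c=cos(1.7819/2)=0.628674, s=sin(1.7819/2)=0.777669; N=√[5040·1·24·24]=1703.830978
k: max(0,(0)−(3))=0 … min(4+(0),4−(3))=1
  k=0: (−1)^3·1703.8310/(144)·0.6287^5·0.7777^3 = -0.546481
  k=1: (−1)^4·1703.8310/(144)·0.6287^3·0.7777^5 = +0.836208
d^4_{3,0}(1.7819) = -0.546481 +0.836208 = +0.289728
Attach z-rotation phases: D = e^{-i(3)(4.8675)}·(+0.289728)·e^{-i(0)(0.4099)} = -0.130007-0.258921i

Re=-0.1300 Im=-0.2589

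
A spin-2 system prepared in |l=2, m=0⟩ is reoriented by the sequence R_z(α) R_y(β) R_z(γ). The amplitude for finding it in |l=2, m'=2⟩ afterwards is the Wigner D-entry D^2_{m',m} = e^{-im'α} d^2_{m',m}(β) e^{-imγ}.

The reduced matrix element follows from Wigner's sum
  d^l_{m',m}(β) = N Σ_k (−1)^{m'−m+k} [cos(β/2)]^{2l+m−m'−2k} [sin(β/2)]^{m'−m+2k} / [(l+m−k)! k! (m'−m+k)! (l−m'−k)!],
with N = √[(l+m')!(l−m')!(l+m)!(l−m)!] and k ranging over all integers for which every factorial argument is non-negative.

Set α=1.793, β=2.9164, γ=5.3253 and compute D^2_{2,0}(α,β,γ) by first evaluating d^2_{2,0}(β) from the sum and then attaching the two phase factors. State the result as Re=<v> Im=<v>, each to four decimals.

Re=-0.0276 Im=0.0131

Split into d^2_{2,0}(β=2.9164) × two z-phases.
With c≡cos(β/2)=0.112359 and s≡sin(β/2)=0.993668, N=[24·1·2·2]^{1/2}=9.797959
k: max(0,(0)−(2))=0 … min(2+(0),2−(2))=0
  k=0: (−1)^2·9.7980/(4)·0.1124^2·0.9937^2 = +0.030533
d^2_{2,0}(2.9164) = +0.030533
Phases: e^{-i·(2)·1.793}=-0.902866+0.429923i, e^{-i·(0)·5.3253}=+1.000000+0.000000i ⇒ D=-0.027567+0.013127i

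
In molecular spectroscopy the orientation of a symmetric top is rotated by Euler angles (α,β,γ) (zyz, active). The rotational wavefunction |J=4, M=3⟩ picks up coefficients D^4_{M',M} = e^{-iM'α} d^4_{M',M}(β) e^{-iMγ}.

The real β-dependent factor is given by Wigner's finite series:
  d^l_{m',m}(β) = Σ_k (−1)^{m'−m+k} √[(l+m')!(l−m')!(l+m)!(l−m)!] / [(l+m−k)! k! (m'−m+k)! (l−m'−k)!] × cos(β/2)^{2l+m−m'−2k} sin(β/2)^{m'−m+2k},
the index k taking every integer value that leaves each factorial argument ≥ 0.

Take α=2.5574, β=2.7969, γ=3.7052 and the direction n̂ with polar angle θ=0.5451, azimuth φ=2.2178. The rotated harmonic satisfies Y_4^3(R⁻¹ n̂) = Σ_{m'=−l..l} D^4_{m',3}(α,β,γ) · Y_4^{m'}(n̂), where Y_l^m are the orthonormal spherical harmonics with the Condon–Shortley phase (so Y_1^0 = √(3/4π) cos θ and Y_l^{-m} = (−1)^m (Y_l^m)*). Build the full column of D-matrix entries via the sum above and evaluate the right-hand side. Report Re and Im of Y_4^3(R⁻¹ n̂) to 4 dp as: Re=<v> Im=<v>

Re=0.1931 Im=-0.3081

Need the full column D^4_{m',3} for m'=−4..4 at α=2.5574, β=2.7969, γ=3.7052.
cos(β/2)=0.171494, sin(β/2)=0.985185
d^4_{-4,3}: single k=7 term ⇒ +0.436938;  D = +0.276370-0.338429i
d^4_{-3,3}: k∈[6..7] ⇒ +0.188237 -0.887447 = -0.699211;  D = +0.667607-0.207838i
d^4_{-2,3}: k∈[5..6] ⇒ +0.052544 -0.578015 = -0.525470;  D = -0.504658-0.146421i
d^4_{-1,3}: k∈[4..5] ⇒ +0.010779 -0.213441 = -0.202661;  D = +0.131211+0.154452i
d^4_{0,3}: k∈[3..4] ⇒ +0.001678 -0.055386 = -0.053708;  D = -0.006431-0.053322i
d^4_{1,3}: k∈[2..3] ⇒ +0.000196 -0.010779 = -0.010583;  D = -0.004738+0.009464i
d^4_{2,3}: k∈[1..2] ⇒ +0.000016 -0.001592 = -0.001576;  D = +0.001366-0.000786i
d^4_{3,3}: k∈[0..1] ⇒ +0.000001 -0.000173 = -0.000172;  D = -0.000172-0.000011i
d^4_{4,3}: single k=0 term ⇒ -0.000012;  D = +0.000010+0.000007i
Y_4^{m'}(θ=0.5451,φ=2.2178) and Σ D·Y over m':
  (+0.2764-0.3384i)·(-0.0272-0.0168i)  (+0.6676-0.2078i)·(+0.1391-0.0540i)  (-0.5047-0.1464i)·(-0.1012+0.3563i)  (+0.1312+0.1545i)·(-0.2678-0.3545i)  (-0.0064-0.0533i)·(-0.0237+0.0000i)  (-0.0047+0.0095i)·(+0.2678-0.3545i)  (+0.0014-0.0008i)·(-0.1012-0.3563i)  (-0.0002-0.0000i)·(-0.1391-0.0540i)  (+0.0000+0.0000i)·(-0.0272+0.0168i)
Y_4^3(R⁻¹ n̂) = +0.193118-0.308148i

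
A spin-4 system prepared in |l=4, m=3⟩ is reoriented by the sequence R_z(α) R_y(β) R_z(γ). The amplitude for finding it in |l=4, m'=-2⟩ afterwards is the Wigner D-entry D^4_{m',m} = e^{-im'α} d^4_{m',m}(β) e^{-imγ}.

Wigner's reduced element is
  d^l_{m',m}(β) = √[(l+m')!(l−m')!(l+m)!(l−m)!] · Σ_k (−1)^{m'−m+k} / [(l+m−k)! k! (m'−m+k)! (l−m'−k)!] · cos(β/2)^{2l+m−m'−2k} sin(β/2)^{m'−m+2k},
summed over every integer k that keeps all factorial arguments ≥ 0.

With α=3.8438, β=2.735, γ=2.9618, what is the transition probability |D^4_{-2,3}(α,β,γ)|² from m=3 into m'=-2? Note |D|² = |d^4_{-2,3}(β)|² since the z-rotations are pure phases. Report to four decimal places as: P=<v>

P=0.3247

Split into d^4_{-2,3}(β=2.735) × two z-phases.
c=cos(2.735/2)=0.201899, s=sin(2.735/2)=0.979406; N=√[2·720·5040·1]=2693.993318
k∈{5,6} keeps every argument non-negative
  k=5: (−1)^0·2693.9933/(240)·0.2019^3·0.9794^5 = +0.083253
  k=6: (−1)^1·2693.9933/(720)·0.2019^1·0.9794^7 = -0.653038
d^4_{-2,3}(2.735) = +0.083253 -0.653038 = -0.569785
|D^4_{-2,3}|² = |d^4_{-2,3}(β)|² = (-0.569785)² = 0.324654 (the z-rotation phases have unit modulus)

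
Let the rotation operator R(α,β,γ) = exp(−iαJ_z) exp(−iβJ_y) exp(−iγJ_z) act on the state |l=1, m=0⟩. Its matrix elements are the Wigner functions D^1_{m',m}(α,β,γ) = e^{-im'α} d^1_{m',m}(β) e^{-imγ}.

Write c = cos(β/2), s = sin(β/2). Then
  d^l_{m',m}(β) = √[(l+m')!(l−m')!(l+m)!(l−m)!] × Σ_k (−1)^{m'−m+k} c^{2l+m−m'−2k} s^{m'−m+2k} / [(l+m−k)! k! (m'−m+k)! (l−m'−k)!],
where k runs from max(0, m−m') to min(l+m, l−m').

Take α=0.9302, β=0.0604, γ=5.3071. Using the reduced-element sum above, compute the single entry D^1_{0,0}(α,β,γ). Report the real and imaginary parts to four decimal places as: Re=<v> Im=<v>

Re=0.9982 Im=0.0000

First d^1_{0,0}(β=0.0604), then the phase factors e^{-i(0)α} and e^{-i(0)γ}:
c=cos(0.0604/2)=0.999544, s=sin(0.0604/2)=0.030195; N=√[1·1·1·1]=1.000000
k: max(0,(0)−(0))=0 … min(1+(0),1−(0))=1
  k=0: (−1)^0·1.0000/(1)·0.9995^2·0.0302^0 = +0.999088
  k=1: (−1)^1·1.0000/(1)·0.9995^0·0.0302^2 = -0.000912
d^1_{0,0}(0.0604) = +0.999088 -0.000912 = +0.998176
D = (+1.000000+0.000000i)·(+0.998176)·(+1.000000+0.000000i) = +0.998176+0.000000i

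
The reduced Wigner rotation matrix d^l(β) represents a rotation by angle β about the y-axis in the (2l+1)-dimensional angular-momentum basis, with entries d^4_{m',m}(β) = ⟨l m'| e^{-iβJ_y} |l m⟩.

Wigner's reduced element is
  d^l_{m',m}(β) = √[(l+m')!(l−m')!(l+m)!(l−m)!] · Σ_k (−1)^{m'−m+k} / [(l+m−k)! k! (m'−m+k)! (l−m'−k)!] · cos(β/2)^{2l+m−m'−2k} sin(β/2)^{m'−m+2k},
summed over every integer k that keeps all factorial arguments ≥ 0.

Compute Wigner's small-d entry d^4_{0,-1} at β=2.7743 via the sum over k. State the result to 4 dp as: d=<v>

d=0.5803

d^4_{0,-1}(β=2.7743) via Wigner's sum:
Half-angle: c=0.182616, s=0.983184. N=√(24·24·6·120)=643.987578
The bounds max(0,m−m')=0 and min(l+m,l−m')=3 give 4 terms
  k=0: (−1)^1·643.9876/(144)·0.1826^7·0.9832^1 = -0.000030
  k=1: (−1)^2·643.9876/(24)·0.1826^5·0.9832^3 = +0.005179
  k=2: (−1)^3·643.9876/(24)·0.1826^3·0.9832^5 = -0.150126
  k=3: (−1)^4·643.9876/(144)·0.1826^1·0.9832^7 = +0.725267
d^4_{0,-1}(2.7743) = -0.000030 +0.005179 -0.150126 +0.725267 = +0.580291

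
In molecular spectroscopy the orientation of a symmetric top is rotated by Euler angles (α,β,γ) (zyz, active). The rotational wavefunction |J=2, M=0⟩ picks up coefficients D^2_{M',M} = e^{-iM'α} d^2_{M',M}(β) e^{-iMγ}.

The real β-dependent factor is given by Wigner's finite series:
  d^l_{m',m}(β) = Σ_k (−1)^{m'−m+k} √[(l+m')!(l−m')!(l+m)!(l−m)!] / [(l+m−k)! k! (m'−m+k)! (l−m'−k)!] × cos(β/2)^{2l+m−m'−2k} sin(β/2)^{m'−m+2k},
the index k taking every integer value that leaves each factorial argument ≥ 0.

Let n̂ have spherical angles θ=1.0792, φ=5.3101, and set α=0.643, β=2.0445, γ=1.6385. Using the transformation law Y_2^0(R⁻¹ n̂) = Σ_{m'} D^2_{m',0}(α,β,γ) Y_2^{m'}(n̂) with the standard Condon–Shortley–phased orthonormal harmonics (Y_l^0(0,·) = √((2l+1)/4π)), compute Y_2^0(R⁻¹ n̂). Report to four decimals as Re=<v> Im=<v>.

Need the full column D^2_{m',0} for m'=−2..2 at α=0.643, β=2.0445, γ=1.6385.
cos(β/2)=0.521447, sin(β/2)=0.853283
d^2_{-2,0}: single k=2 term ⇒ +0.484935;  D = +0.136248+0.465401i
d^2_{-1,0}: k∈[1..2] ⇒ +0.296347 -0.793535 = -0.497188;  D = -0.397900-0.298113i
d^2_{0,0}: k∈[0..2] ⇒ +0.073934 -0.791895 +0.530119 = -0.187843;  D = -0.187843+0.000000i
d^2_{1,0}: k∈[0..1] ⇒ -0.296347 +0.793535 = +0.497188;  D = +0.397900-0.298113i
d^2_{2,0}: single k=0 term ⇒ +0.484935;  D = +0.136248-0.465401i
Y_2^{m'}(θ=1.0792,φ=5.3101) and Σ D·Y over m':
  (+0.1362+0.4654i)·(-0.1101+0.2793i)  (-0.3979-0.2981i)·(+0.1809+0.2657i)  (-0.1878+0.0000i)·(-0.1046+0.0000i)  (+0.3979-0.2981i)·(-0.1809+0.2657i)  (+0.1362-0.4654i)·(-0.1101-0.2793i)
Y_2^0(R⁻¹ n̂) = -0.255852-0.000000i

Re=-0.2559 Im=0.0000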